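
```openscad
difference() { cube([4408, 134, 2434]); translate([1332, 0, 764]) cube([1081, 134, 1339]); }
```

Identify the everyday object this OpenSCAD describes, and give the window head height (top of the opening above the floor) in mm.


A wall with a window opening. The window head height is 2103 mm.

A wall with a rectangular opening subtracted — a window. Sill at z = 764, opening 1339 mm tall, so the head is at 764 + 1339 = 2103 mm.


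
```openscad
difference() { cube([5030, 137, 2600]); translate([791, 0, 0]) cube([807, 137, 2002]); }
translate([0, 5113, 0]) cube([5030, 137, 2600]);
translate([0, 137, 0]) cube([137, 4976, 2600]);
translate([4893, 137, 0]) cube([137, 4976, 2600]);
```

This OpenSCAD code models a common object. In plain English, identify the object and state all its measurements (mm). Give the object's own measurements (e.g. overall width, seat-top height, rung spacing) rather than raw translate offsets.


A single room: four walls, each 2600 mm tall and 137 mm thick, enclosing an outside footprint 5030×5250 mm (x × y), no floor or roof. The front and back walls (−y and +y sides) run the full x-width; the side walls fit between their inner faces. A door opening 807 mm wide and 2002 mm tall is cut through the front wall from the floor up, its −x edge 791 mm from the wall's −x end.


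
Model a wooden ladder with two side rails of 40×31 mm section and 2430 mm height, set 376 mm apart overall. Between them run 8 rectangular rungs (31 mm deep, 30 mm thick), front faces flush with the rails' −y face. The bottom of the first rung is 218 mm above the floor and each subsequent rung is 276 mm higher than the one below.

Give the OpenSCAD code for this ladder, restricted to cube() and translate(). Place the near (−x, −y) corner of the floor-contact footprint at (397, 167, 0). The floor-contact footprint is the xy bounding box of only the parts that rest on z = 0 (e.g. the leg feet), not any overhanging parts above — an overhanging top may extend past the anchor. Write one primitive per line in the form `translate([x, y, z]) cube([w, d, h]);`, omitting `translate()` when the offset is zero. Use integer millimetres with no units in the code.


translate([397, 167, 0]) cube([40, 31, 2430]);
translate([733, 167, 0]) cube([40, 31, 2430]);
translate([437, 167, 218]) cube([296, 31, 30]);
translate([437, 167, 494]) cube([296, 31, 30]);
translate([437, 167, 770]) cube([296, 31, 30]);
translate([437, 167, 1046]) cube([296, 31, 30]);
translate([437, 167, 1322]) cube([296, 31, 30]);
translate([437, 167, 1598]) cube([296, 31, 30]);
translate([437, 167, 1874]) cube([296, 31, 30]);
translate([437, 167, 2150]) cube([296, 31, 30]);


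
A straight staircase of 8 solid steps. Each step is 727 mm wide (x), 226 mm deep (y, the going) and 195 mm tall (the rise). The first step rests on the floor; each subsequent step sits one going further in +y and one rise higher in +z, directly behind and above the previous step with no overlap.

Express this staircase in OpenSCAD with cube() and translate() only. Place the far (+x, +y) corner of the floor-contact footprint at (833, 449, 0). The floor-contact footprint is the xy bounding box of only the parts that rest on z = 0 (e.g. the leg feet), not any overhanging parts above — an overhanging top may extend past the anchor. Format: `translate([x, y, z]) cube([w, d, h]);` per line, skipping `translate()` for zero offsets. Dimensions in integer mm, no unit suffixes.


translate([106, 223, 0]) cube([727, 226, 195]);
translate([106, 449, 195]) cube([727, 226, 195]);
translate([106, 675, 390]) cube([727, 226, 195]);
translate([106, 901, 585]) cube([727, 226, 195]);
translate([106, 1127, 780]) cube([727, 226, 195]);
translate([106, 1353, 975]) cube([727, 226, 195]);
translate([106, 1579, 1170]) cube([727, 226, 195]);
translate([106, 1805, 1365]) cube([727, 226, 195]);


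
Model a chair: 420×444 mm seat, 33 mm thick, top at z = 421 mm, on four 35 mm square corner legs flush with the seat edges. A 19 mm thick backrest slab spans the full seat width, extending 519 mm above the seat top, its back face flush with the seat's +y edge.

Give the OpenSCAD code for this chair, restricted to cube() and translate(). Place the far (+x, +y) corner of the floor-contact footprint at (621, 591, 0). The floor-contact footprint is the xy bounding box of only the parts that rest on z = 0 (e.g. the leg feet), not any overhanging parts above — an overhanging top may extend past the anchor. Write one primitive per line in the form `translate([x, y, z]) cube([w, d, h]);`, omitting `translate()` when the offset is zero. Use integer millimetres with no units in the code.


translate([201, 147, 388]) cube([420, 444, 33]);
translate([201, 147, 0]) cube([35, 35, 388]);
translate([586, 147, 0]) cube([35, 35, 388]);
translate([201, 556, 0]) cube([35, 35, 388]);
translate([586, 556, 0]) cube([35, 35, 388]);
translate([201, 572, 421]) cube([420, 19, 519]);


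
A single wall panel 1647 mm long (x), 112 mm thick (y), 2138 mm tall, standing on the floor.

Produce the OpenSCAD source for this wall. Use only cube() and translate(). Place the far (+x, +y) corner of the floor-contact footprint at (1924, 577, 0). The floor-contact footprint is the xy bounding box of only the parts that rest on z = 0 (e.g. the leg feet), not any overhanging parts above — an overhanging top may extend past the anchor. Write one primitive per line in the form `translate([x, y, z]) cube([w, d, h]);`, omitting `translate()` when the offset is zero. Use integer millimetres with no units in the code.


translate([277, 465, 0]) cube([1647, 112, 2138]);


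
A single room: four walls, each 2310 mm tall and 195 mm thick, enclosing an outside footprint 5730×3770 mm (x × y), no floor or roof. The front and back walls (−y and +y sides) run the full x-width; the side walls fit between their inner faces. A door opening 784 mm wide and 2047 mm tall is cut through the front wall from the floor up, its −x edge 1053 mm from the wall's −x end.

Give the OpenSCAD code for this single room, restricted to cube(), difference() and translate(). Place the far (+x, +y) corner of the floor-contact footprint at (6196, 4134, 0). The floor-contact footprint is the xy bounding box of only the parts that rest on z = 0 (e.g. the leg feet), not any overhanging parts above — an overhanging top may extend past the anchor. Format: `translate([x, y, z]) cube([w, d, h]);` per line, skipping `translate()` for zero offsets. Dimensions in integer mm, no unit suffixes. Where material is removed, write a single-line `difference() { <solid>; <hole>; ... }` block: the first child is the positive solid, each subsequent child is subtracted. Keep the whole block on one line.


difference() { translate([466, 364, 0]) cube([5730, 195, 2310]); translate([1519, 364, 0]) cube([784, 195, 2047]); }
translate([466, 3939, 0]) cube([5730, 195, 2310]);
translate([466, 559, 0]) cube([195, 3380, 2310]);
translate([6001, 559, 0]) cube([195, 3380, 2310]);


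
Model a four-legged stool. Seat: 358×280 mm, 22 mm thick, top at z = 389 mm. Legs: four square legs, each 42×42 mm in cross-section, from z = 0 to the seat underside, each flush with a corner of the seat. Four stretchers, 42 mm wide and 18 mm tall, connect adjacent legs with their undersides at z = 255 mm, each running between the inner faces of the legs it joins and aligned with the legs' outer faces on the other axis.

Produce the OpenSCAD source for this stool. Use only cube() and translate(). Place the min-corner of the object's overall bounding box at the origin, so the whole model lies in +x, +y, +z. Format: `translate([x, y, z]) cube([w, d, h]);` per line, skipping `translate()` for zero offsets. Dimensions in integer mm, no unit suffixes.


translate([0, 0, 367]) cube([358, 280, 22]);
cube([42, 42, 367]);
translate([316, 0, 0]) cube([42, 42, 367]);
translate([0, 238, 0]) cube([42, 42, 367]);
translate([316, 238, 0]) cube([42, 42, 367]);
translate([42, 0, 255]) cube([274, 42, 18]);
translate([42, 238, 255]) cube([274, 42, 18]);
translate([0, 42, 255]) cube([42, 196, 18]);
translate([316, 42, 255]) cube([42, 196, 18]);


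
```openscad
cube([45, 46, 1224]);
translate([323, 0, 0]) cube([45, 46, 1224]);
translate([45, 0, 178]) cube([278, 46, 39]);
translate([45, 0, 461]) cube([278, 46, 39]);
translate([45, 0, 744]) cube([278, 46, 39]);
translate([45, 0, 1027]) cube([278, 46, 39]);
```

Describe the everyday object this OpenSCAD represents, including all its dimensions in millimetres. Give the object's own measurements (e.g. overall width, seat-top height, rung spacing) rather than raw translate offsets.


A straight ladder. Two 45×46 mm vertical rails, 1224 mm tall, stand 368 mm apart (outside-to-outside) with their front faces coplanar on the −y side. 4 rungs, each 46 mm deep and 39 mm tall, span between the inner faces of the rails, front faces flush with the rails. The lowest rung's underside is at z = 178 mm and rungs are spaced 283 mm apart (underside to underside).


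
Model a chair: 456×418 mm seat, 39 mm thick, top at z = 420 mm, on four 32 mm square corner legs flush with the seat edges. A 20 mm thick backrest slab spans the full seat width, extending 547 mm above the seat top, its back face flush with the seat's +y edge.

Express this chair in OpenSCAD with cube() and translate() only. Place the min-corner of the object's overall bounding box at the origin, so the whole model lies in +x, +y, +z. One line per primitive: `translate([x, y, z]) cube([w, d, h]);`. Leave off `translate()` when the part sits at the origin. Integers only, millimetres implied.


// leg_h = 420 - 39 = 381
translate([0, 0, 381]) cube([456, 418, 39]);
cube([32, 32, 381]);
translate([424, 0, 0]) cube([32, 32, 381]);
translate([0, 386, 0]) cube([32, 32, 381]);
translate([424, 386, 0]) cube([32, 32, 381]);
translate([0, 398, 420]) cube([456, 20, 547]);


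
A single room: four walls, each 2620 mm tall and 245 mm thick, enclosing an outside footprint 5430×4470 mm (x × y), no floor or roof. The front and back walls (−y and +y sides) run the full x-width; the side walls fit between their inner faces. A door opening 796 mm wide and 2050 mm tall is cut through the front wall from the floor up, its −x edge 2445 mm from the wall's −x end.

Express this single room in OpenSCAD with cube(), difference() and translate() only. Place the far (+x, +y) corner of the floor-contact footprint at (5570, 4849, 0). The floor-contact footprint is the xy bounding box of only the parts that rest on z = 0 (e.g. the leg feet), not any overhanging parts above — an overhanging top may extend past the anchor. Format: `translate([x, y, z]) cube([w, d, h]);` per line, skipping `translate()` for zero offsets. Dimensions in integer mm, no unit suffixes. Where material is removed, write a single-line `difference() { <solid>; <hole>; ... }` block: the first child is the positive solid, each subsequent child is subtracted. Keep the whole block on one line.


difference() { translate([140, 379, 0]) cube([5430, 245, 2620]); translate([2585, 379, 0]) cube([796, 245, 2050]); }
translate([140, 4604, 0]) cube([5430, 245, 2620]);
translate([140, 624, 0]) cube([245, 3980, 2620]);
translate([5325, 624, 0]) cube([245, 3980, 2620]);


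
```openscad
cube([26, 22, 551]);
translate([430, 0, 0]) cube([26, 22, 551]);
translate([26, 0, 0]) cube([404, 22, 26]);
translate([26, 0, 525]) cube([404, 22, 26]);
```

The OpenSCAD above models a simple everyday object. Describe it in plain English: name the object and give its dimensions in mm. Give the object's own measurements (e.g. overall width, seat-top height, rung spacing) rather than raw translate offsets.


A rectangular picture frame lying in the x–z plane (depth along y). The opening is 404 mm wide (x) by 499 mm tall (z), surrounded by a border 26 mm wide on all four sides. The frame is 22 mm deep and is made of two full-height vertical stiles with two horizontal rails fitted between them.


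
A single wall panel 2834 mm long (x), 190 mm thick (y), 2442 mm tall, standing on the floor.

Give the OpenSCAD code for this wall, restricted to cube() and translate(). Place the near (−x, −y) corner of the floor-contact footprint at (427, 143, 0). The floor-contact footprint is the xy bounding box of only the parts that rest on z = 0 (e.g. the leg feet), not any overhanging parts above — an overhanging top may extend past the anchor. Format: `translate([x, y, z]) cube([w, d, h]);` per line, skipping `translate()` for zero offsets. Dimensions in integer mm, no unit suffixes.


translate([427, 143, 0]) cube([2834, 190, 2442]);


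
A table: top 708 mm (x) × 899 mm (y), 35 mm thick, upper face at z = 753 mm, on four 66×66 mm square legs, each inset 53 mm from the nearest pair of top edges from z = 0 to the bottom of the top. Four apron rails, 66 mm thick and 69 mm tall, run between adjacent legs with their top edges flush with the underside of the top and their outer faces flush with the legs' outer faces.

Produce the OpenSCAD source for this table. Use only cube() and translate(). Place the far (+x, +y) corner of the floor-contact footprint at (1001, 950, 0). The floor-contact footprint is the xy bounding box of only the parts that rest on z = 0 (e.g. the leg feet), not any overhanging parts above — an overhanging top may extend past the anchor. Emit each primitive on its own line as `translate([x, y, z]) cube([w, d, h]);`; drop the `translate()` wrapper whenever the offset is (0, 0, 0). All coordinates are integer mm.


translate([346, 104, 718]) cube([708, 899, 35]);
translate([399, 157, 0]) cube([66, 66, 718]);
translate([935, 157, 0]) cube([66, 66, 718]);
translate([399, 884, 0]) cube([66, 66, 718]);
translate([935, 884, 0]) cube([66, 66, 718]);
translate([465, 157, 649]) cube([470, 66, 69]);
translate([465, 884, 649]) cube([470, 66, 69]);
translate([399, 223, 649]) cube([66, 661, 69]);
translate([935, 223, 649]) cube([66, 661, 69]);


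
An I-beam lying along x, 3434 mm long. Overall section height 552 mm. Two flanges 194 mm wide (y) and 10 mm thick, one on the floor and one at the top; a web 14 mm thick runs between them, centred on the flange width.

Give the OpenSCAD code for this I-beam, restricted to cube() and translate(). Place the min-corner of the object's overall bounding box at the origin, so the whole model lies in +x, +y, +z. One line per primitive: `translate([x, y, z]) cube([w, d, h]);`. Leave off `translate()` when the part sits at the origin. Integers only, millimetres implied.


cube([3434, 194, 10]);
translate([0, 90, 10]) cube([3434, 14, 532]);
translate([0, 0, 542]) cube([3434, 194, 10]);


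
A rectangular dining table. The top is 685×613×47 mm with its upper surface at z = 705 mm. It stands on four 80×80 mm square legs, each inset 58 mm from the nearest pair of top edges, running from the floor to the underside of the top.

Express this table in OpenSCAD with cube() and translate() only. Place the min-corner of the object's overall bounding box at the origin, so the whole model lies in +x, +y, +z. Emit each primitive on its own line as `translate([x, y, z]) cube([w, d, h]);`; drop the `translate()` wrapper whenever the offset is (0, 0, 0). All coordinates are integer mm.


// leg_h = 705 - 47 = 658
translate([0, 0, 658]) cube([685, 613, 47]);
translate([58, 58, 0]) cube([80, 80, 658]);
translate([547, 58, 0]) cube([80, 80, 658]);
translate([58, 475, 0]) cube([80, 80, 658]);
translate([547, 475, 0]) cube([80, 80, 658]);


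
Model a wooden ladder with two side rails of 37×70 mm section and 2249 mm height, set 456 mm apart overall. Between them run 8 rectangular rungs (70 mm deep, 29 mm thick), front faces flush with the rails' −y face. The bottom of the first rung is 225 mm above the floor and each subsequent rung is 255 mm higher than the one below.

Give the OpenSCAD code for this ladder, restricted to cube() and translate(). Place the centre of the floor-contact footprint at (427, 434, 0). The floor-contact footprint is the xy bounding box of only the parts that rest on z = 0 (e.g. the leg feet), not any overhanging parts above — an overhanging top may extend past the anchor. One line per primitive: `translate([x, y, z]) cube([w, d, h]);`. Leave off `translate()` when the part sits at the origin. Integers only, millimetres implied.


translate([199, 399, 0]) cube([37, 70, 2249]);
translate([618, 399, 0]) cube([37, 70, 2249]);
translate([236, 399, 225]) cube([382, 70, 29]);
translate([236, 399, 480]) cube([382, 70, 29]);
translate([236, 399, 735]) cube([382, 70, 29]);
translate([236, 399, 990]) cube([382, 70, 29]);
translate([236, 399, 1245]) cube([382, 70, 29]);
translate([236, 399, 1500]) cube([382, 70, 29]);
translate([236, 399, 1755]) cube([382, 70, 29]);
translate([236, 399, 2010]) cube([382, 70, 29]);


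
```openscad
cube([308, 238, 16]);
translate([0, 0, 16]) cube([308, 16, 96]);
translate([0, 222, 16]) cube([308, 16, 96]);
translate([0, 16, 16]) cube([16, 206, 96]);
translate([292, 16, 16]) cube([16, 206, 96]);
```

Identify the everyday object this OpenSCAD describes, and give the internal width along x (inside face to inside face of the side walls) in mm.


An open box. The internal width is 276 mm.

A 308×238 base slab with four walls standing on it — an open box. The base is 308 mm wide and the walls are 16 mm thick, so the internal width is 308 − 2 × 16 = 276 mm.


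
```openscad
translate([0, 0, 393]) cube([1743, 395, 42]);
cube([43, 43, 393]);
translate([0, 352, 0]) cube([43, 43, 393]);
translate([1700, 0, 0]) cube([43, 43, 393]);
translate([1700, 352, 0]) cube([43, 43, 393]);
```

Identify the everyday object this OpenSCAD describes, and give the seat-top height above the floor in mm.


A bench. The seat-top height is 435 mm.

A long slab on four corner posts — a bench. The slab sits at z = 393 with thickness 42, so the top is 393 + 42 = 435 mm.


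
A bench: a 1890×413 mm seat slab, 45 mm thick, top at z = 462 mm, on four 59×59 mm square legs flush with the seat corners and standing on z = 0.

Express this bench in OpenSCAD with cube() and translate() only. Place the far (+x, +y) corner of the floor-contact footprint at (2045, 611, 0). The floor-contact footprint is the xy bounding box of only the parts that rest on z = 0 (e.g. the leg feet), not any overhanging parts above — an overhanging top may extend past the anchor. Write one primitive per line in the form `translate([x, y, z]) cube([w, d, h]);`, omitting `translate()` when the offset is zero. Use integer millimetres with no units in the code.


// leg_h = 462 − 45 = 417
translate([155, 198, 417]) cube([1890, 413, 45]);
translate([155, 198, 0]) cube([59, 59, 417]);
translate([155, 552, 0]) cube([59, 59, 417]);
translate([1986, 198, 0]) cube([59, 59, 417]);
translate([1986, 552, 0]) cube([59, 59, 417]);


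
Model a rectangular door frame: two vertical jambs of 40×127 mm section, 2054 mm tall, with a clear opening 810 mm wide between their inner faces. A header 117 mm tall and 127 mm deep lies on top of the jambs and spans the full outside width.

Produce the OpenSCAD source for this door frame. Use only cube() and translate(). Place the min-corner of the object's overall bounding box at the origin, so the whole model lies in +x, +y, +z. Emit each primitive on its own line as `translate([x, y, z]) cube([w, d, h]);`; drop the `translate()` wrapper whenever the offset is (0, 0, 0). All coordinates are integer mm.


cube([40, 127, 2054]);
translate([850, 0, 0]) cube([40, 127, 2054]);
translate([0, 0, 2054]) cube([890, 127, 117]);


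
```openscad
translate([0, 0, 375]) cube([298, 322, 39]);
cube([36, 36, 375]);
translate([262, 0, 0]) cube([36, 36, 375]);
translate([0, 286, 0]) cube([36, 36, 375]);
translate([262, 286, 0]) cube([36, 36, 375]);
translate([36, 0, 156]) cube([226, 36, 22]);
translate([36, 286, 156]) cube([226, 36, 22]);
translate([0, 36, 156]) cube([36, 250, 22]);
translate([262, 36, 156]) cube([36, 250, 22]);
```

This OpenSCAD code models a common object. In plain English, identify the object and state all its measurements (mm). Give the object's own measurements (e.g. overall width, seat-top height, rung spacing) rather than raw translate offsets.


A simple wooden stool: a rectangular seat 298 mm (x) by 322 mm (y), 39 mm thick, top face at z = 414 mm, on four square legs, each 36×36 mm in cross-section. The legs rest on z = 0, each flush with a corner of the seat. Four stretchers, 36 mm wide and 22 mm tall, connect adjacent legs with their undersides at z = 156 mm, each running between the inner faces of the legs it joins and aligned with the legs' outer faces on the other axis.


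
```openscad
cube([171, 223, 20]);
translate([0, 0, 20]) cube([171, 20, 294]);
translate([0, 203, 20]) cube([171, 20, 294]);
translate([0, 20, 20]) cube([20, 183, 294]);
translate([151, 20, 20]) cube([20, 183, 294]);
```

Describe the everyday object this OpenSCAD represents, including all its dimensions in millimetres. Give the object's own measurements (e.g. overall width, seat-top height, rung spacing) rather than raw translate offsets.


An open-topped rectangular box: outside dimensions 171×223×314 mm, with a uniform wall and base thickness of 20 mm. The base is a full 171×223 slab on the floor; four walls sit on top of the base. The front and back walls (the −y and +y sides) span the full width; the two side walls fit between them.


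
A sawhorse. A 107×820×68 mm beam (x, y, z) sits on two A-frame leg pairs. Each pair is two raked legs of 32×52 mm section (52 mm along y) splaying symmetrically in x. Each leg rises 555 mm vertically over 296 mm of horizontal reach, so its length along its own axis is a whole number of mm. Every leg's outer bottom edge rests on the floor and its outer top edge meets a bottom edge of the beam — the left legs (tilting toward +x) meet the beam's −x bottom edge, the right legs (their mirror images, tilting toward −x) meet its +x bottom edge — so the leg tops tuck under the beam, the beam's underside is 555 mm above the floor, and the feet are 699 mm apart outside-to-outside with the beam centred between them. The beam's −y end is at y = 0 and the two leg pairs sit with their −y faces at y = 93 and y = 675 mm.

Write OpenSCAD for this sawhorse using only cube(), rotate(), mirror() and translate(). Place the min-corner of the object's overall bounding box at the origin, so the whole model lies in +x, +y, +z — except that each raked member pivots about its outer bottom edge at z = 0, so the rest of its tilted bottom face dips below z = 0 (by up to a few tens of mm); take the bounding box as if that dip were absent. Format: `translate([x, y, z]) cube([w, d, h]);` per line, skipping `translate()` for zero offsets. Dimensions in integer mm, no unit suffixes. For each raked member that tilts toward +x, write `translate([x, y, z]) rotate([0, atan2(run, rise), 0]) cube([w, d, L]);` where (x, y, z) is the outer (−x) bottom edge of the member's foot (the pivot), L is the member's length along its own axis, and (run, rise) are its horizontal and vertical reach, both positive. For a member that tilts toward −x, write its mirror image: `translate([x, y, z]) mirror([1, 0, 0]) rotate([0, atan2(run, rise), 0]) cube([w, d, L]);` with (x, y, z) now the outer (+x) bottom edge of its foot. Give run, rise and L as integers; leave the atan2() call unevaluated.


translate([296, 0, 555]) cube([107, 820, 68]);
translate([0, 93, 0]) rotate([0, atan2(296, 555), 0]) cube([32, 52, 629]);
translate([699, 93, 0]) mirror([1, 0, 0]) rotate([0, atan2(296, 555), 0]) cube([32, 52, 629]);
translate([0, 675, 0]) rotate([0, atan2(296, 555), 0]) cube([32, 52, 629]);
translate([699, 675, 0]) mirror([1, 0, 0]) rotate([0, atan2(296, 555), 0]) cube([32, 52, 629]);


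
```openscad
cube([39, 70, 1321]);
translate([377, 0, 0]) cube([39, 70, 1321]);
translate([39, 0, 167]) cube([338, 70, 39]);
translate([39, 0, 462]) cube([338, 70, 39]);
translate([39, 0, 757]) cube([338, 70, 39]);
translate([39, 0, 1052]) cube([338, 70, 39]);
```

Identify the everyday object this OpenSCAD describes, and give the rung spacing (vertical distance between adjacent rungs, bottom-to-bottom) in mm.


A ladder. The rung spacing is 295 mm.

Two tall 39×70 posts with 4 short bars between them — a ladder. Adjacent rungs sit at z = 167 and z = 462, so the spacing is 462 − 167 = 295 mm.


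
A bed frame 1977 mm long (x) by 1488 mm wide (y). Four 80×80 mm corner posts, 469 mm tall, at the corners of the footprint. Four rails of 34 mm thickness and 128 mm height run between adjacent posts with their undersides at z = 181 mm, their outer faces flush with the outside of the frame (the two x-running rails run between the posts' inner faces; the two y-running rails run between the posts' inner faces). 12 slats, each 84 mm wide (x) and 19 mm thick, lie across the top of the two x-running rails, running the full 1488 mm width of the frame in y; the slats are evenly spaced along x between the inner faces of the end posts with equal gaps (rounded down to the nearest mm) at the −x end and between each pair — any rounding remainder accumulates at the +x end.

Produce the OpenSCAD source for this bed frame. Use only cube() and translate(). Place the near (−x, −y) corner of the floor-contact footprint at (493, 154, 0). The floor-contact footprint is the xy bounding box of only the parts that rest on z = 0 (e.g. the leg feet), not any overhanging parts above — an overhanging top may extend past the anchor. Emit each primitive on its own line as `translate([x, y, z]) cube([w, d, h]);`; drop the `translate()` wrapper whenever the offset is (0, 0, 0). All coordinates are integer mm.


translate([493, 154, 0]) cube([80, 80, 469]);
translate([493, 1562, 0]) cube([80, 80, 469]);
translate([2390, 154, 0]) cube([80, 80, 469]);
translate([2390, 1562, 0]) cube([80, 80, 469]);
translate([573, 154, 181]) cube([1817, 34, 128]);
translate([573, 1608, 181]) cube([1817, 34, 128]);
translate([493, 234, 181]) cube([34, 1328, 128]);
translate([2436, 234, 181]) cube([34, 1328, 128]);
translate([635, 154, 309]) cube([84, 1488, 19]);
translate([781, 154, 309]) cube([84, 1488, 19]);
translate([927, 154, 309]) cube([84, 1488, 19]);
translate([1073, 154, 309]) cube([84, 1488, 19]);
translate([1219, 154, 309]) cube([84, 1488, 19]);
translate([1365, 154, 309]) cube([84, 1488, 19]);
translate([1511, 154, 309]) cube([84, 1488, 19]);
translate([1657, 154, 309]) cube([84, 1488, 19]);
translate([1803, 154, 309]) cube([84, 1488, 19]);
translate([1949, 154, 309]) cube([84, 1488, 19]);
translate([2095, 154, 309]) cube([84, 1488, 19]);
translate([2241, 154, 309]) cube([84, 1488, 19]);


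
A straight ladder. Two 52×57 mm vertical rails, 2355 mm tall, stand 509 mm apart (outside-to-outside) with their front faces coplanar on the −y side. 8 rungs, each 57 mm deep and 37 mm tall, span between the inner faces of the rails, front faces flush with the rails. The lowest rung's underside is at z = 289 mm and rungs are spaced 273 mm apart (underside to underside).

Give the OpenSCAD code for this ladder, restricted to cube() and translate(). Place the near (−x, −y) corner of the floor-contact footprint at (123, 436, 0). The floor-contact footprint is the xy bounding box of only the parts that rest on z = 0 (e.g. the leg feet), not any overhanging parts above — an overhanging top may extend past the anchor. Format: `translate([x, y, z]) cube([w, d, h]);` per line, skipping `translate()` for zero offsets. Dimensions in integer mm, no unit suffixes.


translate([123, 436, 0]) cube([52, 57, 2355]);
translate([580, 436, 0]) cube([52, 57, 2355]);
translate([175, 436, 289]) cube([405, 57, 37]);
translate([175, 436, 562]) cube([405, 57, 37]);
translate([175, 436, 835]) cube([405, 57, 37]);
translate([175, 436, 1108]) cube([405, 57, 37]);
translate([175, 436, 1381]) cube([405, 57, 37]);
translate([175, 436, 1654]) cube([405, 57, 37]);
translate([175, 436, 1927]) cube([405, 57, 37]);
translate([175, 436, 2200]) cube([405, 57, 37]);


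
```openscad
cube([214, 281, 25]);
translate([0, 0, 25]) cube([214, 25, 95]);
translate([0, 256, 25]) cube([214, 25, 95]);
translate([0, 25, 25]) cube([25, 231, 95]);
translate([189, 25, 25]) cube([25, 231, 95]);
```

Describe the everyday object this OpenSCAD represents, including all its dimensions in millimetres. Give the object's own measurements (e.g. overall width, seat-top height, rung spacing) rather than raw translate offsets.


An open-topped rectangular box: outside dimensions 214×281×120 mm, with a uniform wall and base thickness of 25 mm. The base is a full 214×281 slab on the floor; four walls sit on top of the base. The front and back walls (the −y and +y sides) span the full width; the two side walls fit between them.


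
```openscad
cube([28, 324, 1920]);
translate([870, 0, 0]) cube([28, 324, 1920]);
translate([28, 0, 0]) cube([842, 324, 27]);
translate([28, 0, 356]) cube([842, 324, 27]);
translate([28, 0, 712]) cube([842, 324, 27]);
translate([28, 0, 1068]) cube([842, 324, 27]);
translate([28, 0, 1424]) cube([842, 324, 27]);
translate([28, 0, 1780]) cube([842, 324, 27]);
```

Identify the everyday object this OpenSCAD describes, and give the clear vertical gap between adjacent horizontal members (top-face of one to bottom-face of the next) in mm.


A bookshelf. The clear shelf gap is 329 mm.

Two tall side panels with 6 horizontal boards between them — a bookshelf. The first two shelf undersides are at z = 0 and z = 356; with shelf thickness 27, the clear gap is 356 − 0 − 27 = 329 mm.


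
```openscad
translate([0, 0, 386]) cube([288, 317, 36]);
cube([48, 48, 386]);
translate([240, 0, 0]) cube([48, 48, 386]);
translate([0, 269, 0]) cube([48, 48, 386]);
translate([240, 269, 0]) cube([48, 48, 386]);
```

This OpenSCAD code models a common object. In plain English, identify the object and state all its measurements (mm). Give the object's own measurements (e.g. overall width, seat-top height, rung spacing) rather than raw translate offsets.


A four-legged stool. The seat is a 288×317×36 mm slab whose top surface is at z = 422 mm; four square legs, each 48×48 mm in cross-section, run from the floor (z = 0) to the underside of the seat, each flush with a corner of the seat.


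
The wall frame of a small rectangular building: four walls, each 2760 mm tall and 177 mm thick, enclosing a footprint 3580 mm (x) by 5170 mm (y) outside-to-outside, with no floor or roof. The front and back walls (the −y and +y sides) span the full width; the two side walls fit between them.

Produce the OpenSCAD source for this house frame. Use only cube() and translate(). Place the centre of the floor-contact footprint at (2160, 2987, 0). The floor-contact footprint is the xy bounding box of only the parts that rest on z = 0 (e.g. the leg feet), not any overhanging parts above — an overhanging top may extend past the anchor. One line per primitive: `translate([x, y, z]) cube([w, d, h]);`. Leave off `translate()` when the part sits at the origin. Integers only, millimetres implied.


translate([370, 402, 0]) cube([3580, 177, 2760]);
translate([370, 5395, 0]) cube([3580, 177, 2760]);
translate([370, 579, 0]) cube([177, 4816, 2760]);
translate([3773, 579, 0]) cube([177, 4816, 2760]);


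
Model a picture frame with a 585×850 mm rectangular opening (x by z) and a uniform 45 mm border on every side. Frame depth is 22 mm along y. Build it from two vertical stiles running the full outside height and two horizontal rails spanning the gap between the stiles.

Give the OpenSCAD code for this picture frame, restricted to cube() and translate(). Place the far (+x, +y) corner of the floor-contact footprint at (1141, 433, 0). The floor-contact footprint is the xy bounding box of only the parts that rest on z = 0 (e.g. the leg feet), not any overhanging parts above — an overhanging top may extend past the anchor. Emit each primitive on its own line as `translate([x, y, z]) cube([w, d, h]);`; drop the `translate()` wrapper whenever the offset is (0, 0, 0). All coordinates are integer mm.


translate([466, 411, 0]) cube([45, 22, 940]);
translate([1096, 411, 0]) cube([45, 22, 940]);
translate([511, 411, 0]) cube([585, 22, 45]);
translate([511, 411, 895]) cube([585, 22, 45]);


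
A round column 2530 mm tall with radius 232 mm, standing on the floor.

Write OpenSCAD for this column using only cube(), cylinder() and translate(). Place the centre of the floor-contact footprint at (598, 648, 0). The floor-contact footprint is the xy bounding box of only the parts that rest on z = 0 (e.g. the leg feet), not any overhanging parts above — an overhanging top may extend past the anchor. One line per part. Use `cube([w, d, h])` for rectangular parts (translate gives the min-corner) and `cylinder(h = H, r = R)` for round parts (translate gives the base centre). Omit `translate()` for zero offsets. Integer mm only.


translate([598, 648, 0]) cylinder(h = 2530, r = 232);


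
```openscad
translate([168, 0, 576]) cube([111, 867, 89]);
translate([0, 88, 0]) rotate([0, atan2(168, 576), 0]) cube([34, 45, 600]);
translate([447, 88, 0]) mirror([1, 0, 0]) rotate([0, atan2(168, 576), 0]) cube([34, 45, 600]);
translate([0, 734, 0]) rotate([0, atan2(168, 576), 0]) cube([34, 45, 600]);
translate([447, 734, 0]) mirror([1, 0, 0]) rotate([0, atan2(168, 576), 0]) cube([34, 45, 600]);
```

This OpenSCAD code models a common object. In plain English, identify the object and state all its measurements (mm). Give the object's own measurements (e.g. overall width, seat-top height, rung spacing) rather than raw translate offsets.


A sawhorse. A 111×867×89 mm beam (x, y, z) sits on two A-frame leg pairs. Each pair is two raked legs of 34×45 mm section (45 mm along y) splaying symmetrically in x. Each leg rises 576 mm vertically over 168 mm of horizontal reach and is 600 mm long along its own axis. Every leg's outer bottom edge rests on the floor and its outer top edge meets a bottom edge of the beam — the left legs (tilting toward +x) meet the beam's −x bottom edge, the right legs (their mirror images, tilting toward −x) meet its +x bottom edge — so the leg tops tuck under the beam, the beam's underside is 576 mm above the floor, and the feet are 447 mm apart outside-to-outside with the beam centred between them. The two leg pairs are set in 88 mm from either end of the beam.


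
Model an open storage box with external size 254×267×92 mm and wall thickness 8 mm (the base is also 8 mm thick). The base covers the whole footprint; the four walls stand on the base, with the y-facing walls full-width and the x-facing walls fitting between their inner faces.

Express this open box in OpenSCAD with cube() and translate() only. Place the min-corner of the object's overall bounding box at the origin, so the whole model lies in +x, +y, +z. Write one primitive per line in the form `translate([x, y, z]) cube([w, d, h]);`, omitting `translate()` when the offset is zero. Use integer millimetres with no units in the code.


cube([254, 267, 8]);
translate([0, 0, 8]) cube([254, 8, 84]);
translate([0, 259, 8]) cube([254, 8, 84]);
translate([0, 8, 8]) cube([8, 251, 84]);
translate([246, 8, 8]) cube([8, 251, 84]);


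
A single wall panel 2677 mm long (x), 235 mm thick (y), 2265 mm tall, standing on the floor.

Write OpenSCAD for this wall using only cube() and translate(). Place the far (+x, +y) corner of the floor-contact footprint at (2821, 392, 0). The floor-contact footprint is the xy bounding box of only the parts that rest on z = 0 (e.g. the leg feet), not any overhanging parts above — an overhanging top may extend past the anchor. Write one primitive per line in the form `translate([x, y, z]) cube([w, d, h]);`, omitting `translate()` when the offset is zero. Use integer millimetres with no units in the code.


translate([144, 157, 0]) cube([2677, 235, 2265]);


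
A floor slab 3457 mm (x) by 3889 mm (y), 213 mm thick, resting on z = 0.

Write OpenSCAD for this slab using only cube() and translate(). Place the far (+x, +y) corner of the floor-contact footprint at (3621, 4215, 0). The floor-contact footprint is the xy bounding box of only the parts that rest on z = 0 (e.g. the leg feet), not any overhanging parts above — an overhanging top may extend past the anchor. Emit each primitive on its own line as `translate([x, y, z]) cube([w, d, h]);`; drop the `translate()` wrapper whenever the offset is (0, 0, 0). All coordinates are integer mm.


translate([164, 326, 0]) cube([3457, 3889, 213]);


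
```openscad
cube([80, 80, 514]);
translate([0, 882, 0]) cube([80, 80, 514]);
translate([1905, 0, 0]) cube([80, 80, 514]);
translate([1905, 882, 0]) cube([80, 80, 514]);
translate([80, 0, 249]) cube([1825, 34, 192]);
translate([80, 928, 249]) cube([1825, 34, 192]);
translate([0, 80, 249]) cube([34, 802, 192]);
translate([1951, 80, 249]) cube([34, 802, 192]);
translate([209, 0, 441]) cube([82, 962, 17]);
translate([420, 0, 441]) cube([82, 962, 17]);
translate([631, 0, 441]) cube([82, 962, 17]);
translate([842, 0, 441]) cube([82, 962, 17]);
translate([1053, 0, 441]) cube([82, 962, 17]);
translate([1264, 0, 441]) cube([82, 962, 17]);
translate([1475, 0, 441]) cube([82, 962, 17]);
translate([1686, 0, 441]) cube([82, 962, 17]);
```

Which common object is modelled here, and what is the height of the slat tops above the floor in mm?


A bed frame. The slat-top height is 458 mm.

Four posts, four rails, and a row of slats — a bed frame. Slats sit on the rails at z = 249 + 192 = 441; with slat thickness 17, the top is 458 mm.


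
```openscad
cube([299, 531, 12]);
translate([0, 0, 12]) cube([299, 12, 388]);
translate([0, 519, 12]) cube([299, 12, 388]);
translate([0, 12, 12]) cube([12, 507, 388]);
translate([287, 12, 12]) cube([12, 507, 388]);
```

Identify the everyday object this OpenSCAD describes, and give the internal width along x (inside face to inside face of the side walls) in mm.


An open box. The internal width is 275 mm.

A 299×531 base slab with four walls standing on it — an open box. The base is 299 mm wide and the walls are 12 mm thick, so the internal width is 299 − 2 × 12 = 275 mm.


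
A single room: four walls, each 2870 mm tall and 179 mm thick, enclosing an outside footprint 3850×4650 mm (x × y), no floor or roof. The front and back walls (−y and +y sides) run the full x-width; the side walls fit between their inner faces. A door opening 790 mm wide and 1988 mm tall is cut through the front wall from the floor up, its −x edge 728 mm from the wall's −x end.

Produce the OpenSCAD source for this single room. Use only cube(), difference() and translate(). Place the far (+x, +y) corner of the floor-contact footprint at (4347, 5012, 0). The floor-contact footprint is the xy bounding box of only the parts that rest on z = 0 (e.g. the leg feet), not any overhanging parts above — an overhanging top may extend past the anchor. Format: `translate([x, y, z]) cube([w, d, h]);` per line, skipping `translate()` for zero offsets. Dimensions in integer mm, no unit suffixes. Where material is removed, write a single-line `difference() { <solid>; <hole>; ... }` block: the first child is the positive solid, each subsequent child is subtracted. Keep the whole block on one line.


difference() { translate([497, 362, 0]) cube([3850, 179, 2870]); translate([1225, 362, 0]) cube([790, 179, 1988]); }
translate([497, 4833, 0]) cube([3850, 179, 2870]);
translate([497, 541, 0]) cube([179, 4292, 2870]);
translate([4168, 541, 0]) cube([179, 4292, 2870]);


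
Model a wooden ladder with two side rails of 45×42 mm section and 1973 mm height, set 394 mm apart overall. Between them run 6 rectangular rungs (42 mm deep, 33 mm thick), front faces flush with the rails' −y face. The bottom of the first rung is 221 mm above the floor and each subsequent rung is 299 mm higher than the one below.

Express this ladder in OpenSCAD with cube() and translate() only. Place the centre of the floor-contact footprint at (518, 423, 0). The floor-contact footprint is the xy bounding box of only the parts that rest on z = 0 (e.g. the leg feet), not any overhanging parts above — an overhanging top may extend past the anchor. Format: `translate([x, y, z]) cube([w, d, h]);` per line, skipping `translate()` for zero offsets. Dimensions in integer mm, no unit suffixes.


// rung span = 394 - 2*45 = 304
// rung[k] z = 221 + k*299
translate([321, 402, 0]) cube([45, 42, 1973]);
translate([670, 402, 0]) cube([45, 42, 1973]);
translate([366, 402, 221]) cube([304, 42, 33]);
translate([366, 402, 520]) cube([304, 42, 33]);
translate([366, 402, 819]) cube([304, 42, 33]);
translate([366, 402, 1118]) cube([304, 42, 33]);
translate([366, 402, 1417]) cube([304, 42, 33]);
translate([366, 402, 1716]) cube([304, 42, 33]);
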